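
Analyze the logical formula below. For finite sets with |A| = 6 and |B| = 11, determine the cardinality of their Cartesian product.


The Cartesian product A x B contains all ordered pairs (a, b).
|A x B| = |A| * |B| = 6 * 11 = 66

66


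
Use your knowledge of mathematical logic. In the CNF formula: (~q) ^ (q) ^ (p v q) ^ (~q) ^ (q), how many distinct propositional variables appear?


Identify each variable that appears in the formula.
Variables found: p, q
Count = 2

2


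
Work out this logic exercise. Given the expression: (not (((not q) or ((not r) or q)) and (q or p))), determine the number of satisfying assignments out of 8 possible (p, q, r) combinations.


Check all 8 assignments:
p=0, q=0, r=0: 1
p=0, q=0, r=1: 1
p=0, q=1, r=0: 0
p=0, q=1, r=1: 0
p=1, q=0, r=0: 0
p=1, q=0, r=1: 0
p=1, q=1, r=0: 0
p=1, q=1, r=1: 0
Count of True = 2

2


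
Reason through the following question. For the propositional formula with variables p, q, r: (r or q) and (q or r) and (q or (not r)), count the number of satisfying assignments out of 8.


Evaluate all 8 assignments for p, q, r:
p=0, q=0, r=0: 0
p=0, q=0, r=1: 0
p=0, q=1, r=0: 1
p=0, q=1, r=1: 1
p=1, q=0, r=0: 0
p=1, q=0, r=1: 0
p=1, q=1, r=0: 1
p=1, q=1, r=1: 1
Satisfying count = 4

4


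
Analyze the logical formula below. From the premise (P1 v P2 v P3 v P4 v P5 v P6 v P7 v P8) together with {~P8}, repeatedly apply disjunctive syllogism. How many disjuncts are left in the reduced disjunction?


Original disjuncts (8): P1, P2, P3, P4, P5, P6, P7, P8
Negated (eliminate): ~P8
Remaining disjuncts: P1, P2, P3, P4, P5, P6, P7
Count = 8 - 1 = 7

7


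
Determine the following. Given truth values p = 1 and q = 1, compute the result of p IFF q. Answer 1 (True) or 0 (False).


p = 1, q = 1
Operation: p IFF q
Evaluate: 1 IFF 1 = 1

1


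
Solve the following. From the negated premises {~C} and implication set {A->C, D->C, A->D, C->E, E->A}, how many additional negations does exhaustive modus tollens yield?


Initial negated facts: {~C}
Apply modus tollens to closure:
  ~C and A->C  =>  ~A
  ~C and D->C  =>  ~D
  ~A and E->A  =>  ~E
Final negated: {~A, ~C, ~D, ~E}
New negations: {~A, ~D, ~E}
Count = 3

3


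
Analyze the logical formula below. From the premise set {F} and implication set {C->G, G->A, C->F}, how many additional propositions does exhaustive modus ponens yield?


Initial facts: {F}
Apply modus ponens to closure:
  (no implication fires)
Final known: {F}
New propositions: {(none)}
Count = 0

0


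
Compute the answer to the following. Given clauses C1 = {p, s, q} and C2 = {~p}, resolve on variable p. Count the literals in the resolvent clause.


Remove p from C1 and ~p from C2.
C1 remainder: {s, q}
C2 remainder: {}
Union (resolvent): {q, s}
Resolvent has 2 literal(s).

2


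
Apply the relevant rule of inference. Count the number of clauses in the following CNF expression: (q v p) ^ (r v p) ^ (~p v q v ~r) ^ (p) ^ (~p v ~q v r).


A CNF formula is a conjunction of clauses.
Clauses are separated by ^.
Counting the conjuncts: 5 clauses.

5


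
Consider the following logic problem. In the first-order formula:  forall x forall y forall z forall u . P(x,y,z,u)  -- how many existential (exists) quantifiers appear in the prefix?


Quantifier prefix: forall x forall y forall z forall u
Mark each quantifier type:
  U U U U
Universal count = 4, Existential count = 0
Asked for existential (exists) quantifiers: 0

0


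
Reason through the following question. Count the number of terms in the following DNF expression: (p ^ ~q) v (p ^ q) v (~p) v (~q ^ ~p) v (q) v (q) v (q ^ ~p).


A DNF formula is a disjunction of terms (conjunctions).
Terms are separated by v.
Counting the disjuncts: 7 terms.

7


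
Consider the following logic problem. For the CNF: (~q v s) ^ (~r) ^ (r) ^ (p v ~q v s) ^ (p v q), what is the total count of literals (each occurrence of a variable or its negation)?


Counting literals in each clause:
Clause 1: 2 literal(s)
Clause 2: 1 literal(s)
Clause 3: 1 literal(s)
Clause 4: 3 literal(s)
Clause 5: 2 literal(s)
Total = 9

9


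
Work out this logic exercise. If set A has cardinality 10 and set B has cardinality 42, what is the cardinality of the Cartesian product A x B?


The Cartesian product A x B contains all ordered pairs (a, b).
|A x B| = |A| * |B| = 10 * 42 = 420

420


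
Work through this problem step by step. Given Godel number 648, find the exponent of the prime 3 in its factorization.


Factorize 648 by dividing by 3 repeatedly.
Division steps: 3 divides 648 exactly 4 time(s).
Exponent of 3 = 4

4


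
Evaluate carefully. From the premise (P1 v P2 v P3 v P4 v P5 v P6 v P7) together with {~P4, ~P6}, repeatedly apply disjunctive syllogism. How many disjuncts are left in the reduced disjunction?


Original disjuncts (7): P1, P2, P3, P4, P5, P6, P7
Negated (eliminate): ~P4, ~P6
Remaining disjuncts: P1, P2, P3, P5, P7
Count = 7 - 2 = 5

5


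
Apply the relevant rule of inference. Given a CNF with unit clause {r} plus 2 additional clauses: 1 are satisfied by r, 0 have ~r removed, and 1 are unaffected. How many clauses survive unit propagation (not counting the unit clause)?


Satisfied (removed): 1
Shortened (remain): 0
Unchanged (remain): 1
Remaining = 0 + 1 = 1

1


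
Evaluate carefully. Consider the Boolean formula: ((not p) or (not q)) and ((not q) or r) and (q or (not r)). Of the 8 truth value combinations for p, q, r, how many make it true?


Evaluate all 8 assignments for p, q, r:
p=0, q=0, r=0: 1
p=0, q=0, r=1: 0
p=0, q=1, r=0: 0
p=0, q=1, r=1: 1
p=1, q=0, r=0: 1
p=1, q=0, r=1: 0
p=1, q=1, r=0: 0
p=1, q=1, r=1: 0
Satisfying count = 3

3


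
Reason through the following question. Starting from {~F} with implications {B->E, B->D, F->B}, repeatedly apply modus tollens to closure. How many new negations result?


Initial negated facts: {~F}
Apply modus tollens to closure:
  (no implication fires)
Final negated: {~F}
New negations: {(none)}
Count = 0

0


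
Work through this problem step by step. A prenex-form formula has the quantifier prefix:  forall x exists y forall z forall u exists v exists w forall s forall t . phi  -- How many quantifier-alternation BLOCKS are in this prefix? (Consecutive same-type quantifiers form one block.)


Quantifier-type sequence: A E A A E E A A  (A=forall, E=exists)
Group into maximal same-type runs:
  Ax1 | Ex1 | Ax2 | Ex2 | Ax2
Number of blocks = 5

5


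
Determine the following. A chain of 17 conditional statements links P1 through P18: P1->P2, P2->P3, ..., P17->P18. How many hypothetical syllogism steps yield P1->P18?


With 17 implications in a chain connecting 18 propositions:
P1->P2, P2->P3, ..., P17->P18
Steps needed = (number of implications) - 1 = 17 - 1 = 16

16


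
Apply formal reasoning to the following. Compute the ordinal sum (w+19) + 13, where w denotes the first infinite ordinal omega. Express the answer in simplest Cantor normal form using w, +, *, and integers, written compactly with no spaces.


Compute (w+19) + 13.
Ordinal + is associative but NOT commutative; for finite n>0, n + w = w but w + n stays w+n.
By associativity: (w+19) + 13 = w + (19+13) = w+32.
Result = w+32

w+32


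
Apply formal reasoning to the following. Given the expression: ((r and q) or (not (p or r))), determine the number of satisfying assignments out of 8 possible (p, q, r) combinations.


Check all 8 assignments:
p=0, q=0, r=0: 1
p=0, q=0, r=1: 0
p=0, q=1, r=0: 1
p=0, q=1, r=1: 1
p=1, q=0, r=0: 0
p=1, q=0, r=1: 0
p=1, q=1, r=0: 0
p=1, q=1, r=1: 1
Count of True = 4

4


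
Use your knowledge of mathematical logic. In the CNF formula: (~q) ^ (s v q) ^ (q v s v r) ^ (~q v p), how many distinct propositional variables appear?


Identify each variable that appears in the formula.
Variables found: p, q, r, s
Count = 4

4


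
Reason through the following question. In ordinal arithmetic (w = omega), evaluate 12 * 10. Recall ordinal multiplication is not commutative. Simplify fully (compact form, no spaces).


Compute 12 * 10.
Ordinal * is associative and left-distributive over +, but NOT commutative; for finite n>1, n*w = w but w*n stays w*n.
Both finite; ordinal * agrees with natural *: 12 * 10 = 120.
Result = 120

120


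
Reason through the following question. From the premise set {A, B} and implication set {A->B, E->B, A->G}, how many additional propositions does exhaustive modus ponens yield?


Initial facts: {A, B}
Apply modus ponens to closure:
  A and A->G  =>  G
Final known: {A, B, G}
New propositions: {G}
Count = 1

1


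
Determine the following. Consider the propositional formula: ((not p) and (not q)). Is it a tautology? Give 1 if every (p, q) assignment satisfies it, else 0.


Check all 4 assignments:
p=0, q=0: 1
p=0, q=1: 0
p=1, q=0: 0
p=1, q=1: 0
Satisfying count = 1/4.
Tautology iff count = 4: no.

0


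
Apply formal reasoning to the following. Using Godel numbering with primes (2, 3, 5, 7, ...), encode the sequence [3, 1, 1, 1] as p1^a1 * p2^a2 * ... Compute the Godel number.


Encode each element as an exponent of the corresponding prime:
  2^3 = 8
  3^1 = 3
  5^1 = 5
  7^1 = 7
Product = 8 * 3 * 5 * 7 = 840

840


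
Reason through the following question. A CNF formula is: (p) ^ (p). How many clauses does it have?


A CNF formula is a conjunction of clauses.
Clauses are separated by ^.
Counting the conjuncts: 2 clauses.

2


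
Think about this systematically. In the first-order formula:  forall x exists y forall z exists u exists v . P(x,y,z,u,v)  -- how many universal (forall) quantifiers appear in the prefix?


Quantifier prefix: forall x exists y forall z exists u exists v
Mark each quantifier type:
  U E U E E
Universal count = 2, Existential count = 3
Asked for universal (forall) quantifiers: 2

2


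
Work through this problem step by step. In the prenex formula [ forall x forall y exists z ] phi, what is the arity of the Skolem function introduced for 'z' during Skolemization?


Quantifier prefix: forall x forall y exists z
'z' is existentially quantified at position 3.
Universal variables preceding it: x, y
Skolem function arity = 2

2


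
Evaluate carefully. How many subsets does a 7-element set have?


The power set of a set with n elements has 2^n elements.
|P(S)| = 2^7 = 128

128


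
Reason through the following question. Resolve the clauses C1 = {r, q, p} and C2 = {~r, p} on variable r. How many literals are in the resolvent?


Remove r from C1 and ~r from C2.
C1 remainder: {q, p}
C2 remainder: {p}
Union (resolvent): {p, q}
Resolvent has 2 literal(s).

2


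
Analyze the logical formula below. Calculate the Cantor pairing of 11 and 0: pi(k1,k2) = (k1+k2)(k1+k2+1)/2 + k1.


k1 + k2 = 11
(k1+k2)(k1+k2+1)/2 = 11 * 12 / 2 = 66
pi = 66 + 11 = 77

77


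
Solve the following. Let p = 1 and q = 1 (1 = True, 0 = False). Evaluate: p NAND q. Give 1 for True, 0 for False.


p = 1, q = 1
Operation: p NAND q
Evaluate: 1 NAND 1 = 0

0


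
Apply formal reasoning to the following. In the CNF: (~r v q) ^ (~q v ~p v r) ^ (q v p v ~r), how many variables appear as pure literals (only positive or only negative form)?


Check each variable for pure literal status:
p: mixed (not pure)
q: mixed (not pure)
r: mixed (not pure)
Pure literal count = 0

0


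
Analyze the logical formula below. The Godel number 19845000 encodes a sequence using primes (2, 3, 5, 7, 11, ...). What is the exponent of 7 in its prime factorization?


Factorize 19845000 by dividing by 7 repeatedly.
Division steps: 7 divides 19845000 exactly 2 time(s).
Exponent of 7 = 2

2


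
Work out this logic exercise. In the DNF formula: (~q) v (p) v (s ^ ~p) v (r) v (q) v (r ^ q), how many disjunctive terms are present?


A DNF formula is a disjunction of terms (conjunctions).
Terms are separated by v.
Counting the disjuncts: 6 terms.

6


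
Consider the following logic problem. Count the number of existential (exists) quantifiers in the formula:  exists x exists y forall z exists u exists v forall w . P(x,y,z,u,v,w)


Quantifier prefix: exists x exists y forall z exists u exists v forall w
Mark each quantifier type:
  E E U E E U
Universal count = 2, Existential count = 4
Asked for existential (exists) quantifiers: 4

4


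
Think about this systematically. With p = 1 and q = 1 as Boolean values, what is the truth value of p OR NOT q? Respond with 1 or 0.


p = 1, q = 1
Operation: p OR NOT q
Evaluate: 1 OR NOT 1 = 1

1


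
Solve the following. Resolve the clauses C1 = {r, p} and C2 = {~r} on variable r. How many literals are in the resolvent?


Remove r from C1 and ~r from C2.
C1 remainder: {p}
C2 remainder: {}
Union (resolvent): {p}
Resolvent has 1 literal(s).

1


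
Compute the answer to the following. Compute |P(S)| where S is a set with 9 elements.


The power set of a set with n elements has 2^n elements.
|P(S)| = 2^9 = 512

512


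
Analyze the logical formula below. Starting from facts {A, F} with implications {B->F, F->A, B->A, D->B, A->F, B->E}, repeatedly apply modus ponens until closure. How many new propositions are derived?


Initial facts: {A, F}
Apply modus ponens to closure:
  (no implication fires)
Final known: {A, F}
New propositions: {(none)}
Count = 0

0


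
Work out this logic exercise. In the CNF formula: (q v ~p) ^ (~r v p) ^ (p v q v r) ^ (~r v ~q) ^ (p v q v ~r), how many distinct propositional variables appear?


Identify each variable that appears in the formula.
Variables found: p, q, r
Count = 3

3


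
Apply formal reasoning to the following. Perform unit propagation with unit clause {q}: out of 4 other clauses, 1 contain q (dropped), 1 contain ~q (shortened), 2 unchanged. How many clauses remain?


Satisfied (removed): 1
Shortened (remain): 1
Unchanged (remain): 2
Remaining = 1 + 2 = 3

3


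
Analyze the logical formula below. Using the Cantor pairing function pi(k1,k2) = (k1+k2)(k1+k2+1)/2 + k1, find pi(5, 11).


k1 + k2 = 16
(k1+k2)(k1+k2+1)/2 = 16 * 17 / 2 = 136
pi = 136 + 5 = 141

141


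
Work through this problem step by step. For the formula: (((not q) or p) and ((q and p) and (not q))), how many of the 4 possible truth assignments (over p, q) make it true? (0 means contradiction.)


Check all 4 assignments:
p=0, q=0: 0
p=0, q=1: 0
p=1, q=0: 0
p=1, q=1: 0
Count of True = 0

0


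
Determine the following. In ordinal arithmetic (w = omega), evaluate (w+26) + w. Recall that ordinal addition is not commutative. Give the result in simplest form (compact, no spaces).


Compute (w+26) + w.
Ordinal + is associative but NOT commutative; for finite n>0, n + w = w but w + n stays w+n.
(w+26) + w = w + (26+w) = w + w = w*2 (the finite tail 26 is absorbed by the right w).
Result = w*2

w*2


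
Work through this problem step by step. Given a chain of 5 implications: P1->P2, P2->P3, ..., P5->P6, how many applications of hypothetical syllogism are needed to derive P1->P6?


With 5 implications in a chain connecting 6 propositions:
P1->P2, P2->P3, ..., P5->P6
Steps needed = (number of implications) - 1 = 5 - 1 = 4

4


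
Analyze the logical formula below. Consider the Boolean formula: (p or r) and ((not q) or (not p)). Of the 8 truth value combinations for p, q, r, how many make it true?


Evaluate all 8 assignments for p, q, r:
p=0, q=0, r=0: 0
p=0, q=0, r=1: 1
p=0, q=1, r=0: 0
p=0, q=1, r=1: 1
p=1, q=0, r=0: 1
p=1, q=0, r=1: 1
p=1, q=1, r=0: 0
p=1, q=1, r=1: 0
Satisfying count = 4

4


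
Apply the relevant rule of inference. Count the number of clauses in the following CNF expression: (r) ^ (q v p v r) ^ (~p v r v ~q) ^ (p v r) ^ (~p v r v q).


A CNF formula is a conjunction of clauses.
Clauses are separated by ^.
Counting the conjuncts: 5 clauses.

5


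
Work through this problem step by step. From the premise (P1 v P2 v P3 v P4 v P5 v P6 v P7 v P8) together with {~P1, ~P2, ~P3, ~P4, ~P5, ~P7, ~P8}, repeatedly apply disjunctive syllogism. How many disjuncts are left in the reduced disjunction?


Original disjuncts (8): P1, P2, P3, P4, P5, P6, P7, P8
Negated (eliminate): ~P1, ~P2, ~P3, ~P4, ~P5, ~P7, ~P8
Remaining disjuncts: P6
Count = 8 - 7 = 1

1


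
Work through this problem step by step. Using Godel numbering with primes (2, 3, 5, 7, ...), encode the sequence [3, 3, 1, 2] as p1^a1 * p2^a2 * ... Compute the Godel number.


Encode each element as an exponent of the corresponding prime:
  2^3 = 8
  3^3 = 27
  5^1 = 5
  7^2 = 49
Product = 8 * 27 * 5 * 49 = 52920

52920


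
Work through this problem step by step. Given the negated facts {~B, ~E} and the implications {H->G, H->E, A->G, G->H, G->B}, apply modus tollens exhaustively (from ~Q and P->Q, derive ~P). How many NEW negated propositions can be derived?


Initial negated facts: {~B, ~E}
Apply modus tollens to closure:
  ~E and H->E  =>  ~H
  ~H and G->H  =>  ~G
  ~G and A->G  =>  ~A
Final negated: {~A, ~B, ~E, ~G, ~H}
New negations: {~A, ~G, ~H}
Count = 3

3


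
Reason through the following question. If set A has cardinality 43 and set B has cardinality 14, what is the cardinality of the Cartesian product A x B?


The Cartesian product A x B contains all ordered pairs (a, b).
|A x B| = |A| * |B| = 43 * 14 = 602

602


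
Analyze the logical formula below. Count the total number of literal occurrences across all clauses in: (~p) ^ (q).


Counting literals in each clause:
Clause 1: 1 literal(s)
Clause 2: 1 literal(s)
Total = 2

2


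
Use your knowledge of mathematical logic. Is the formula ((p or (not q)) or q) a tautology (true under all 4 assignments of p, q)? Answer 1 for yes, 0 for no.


Check all 4 assignments:
p=0, q=0: 1
p=0, q=1: 1
p=1, q=0: 1
p=1, q=1: 1
Satisfying count = 4/4.
Tautology iff count = 4: yes.

1


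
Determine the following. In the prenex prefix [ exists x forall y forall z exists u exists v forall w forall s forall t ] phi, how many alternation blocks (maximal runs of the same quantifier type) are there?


Quantifier-type sequence: E A A E E A A A  (A=forall, E=exists)
Group into maximal same-type runs:
  Ex1 | Ax2 | Ex2 | Ax3
Number of blocks = 4

4


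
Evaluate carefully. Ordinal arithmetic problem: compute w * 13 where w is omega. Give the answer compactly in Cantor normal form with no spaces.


Compute w * 13.
Ordinal * is associative and left-distributive over +, but NOT commutative; for finite n>1, n*w = w but w*n stays w*n.
w * 13 means 13 copies of w concatenated: w*13.
Result = w*13

w*13


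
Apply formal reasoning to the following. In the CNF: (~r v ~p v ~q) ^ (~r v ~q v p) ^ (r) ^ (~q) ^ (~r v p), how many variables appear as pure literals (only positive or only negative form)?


Check each variable for pure literal status:
p: mixed (not pure)
q: pure negative
r: mixed (not pure)
Pure literal count = 1

1


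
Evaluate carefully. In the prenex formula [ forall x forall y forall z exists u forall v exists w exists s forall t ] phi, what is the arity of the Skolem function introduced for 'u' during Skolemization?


Quantifier prefix: forall x forall y forall z exists u forall v exists w exists s forall t
'u' is existentially quantified at position 4.
Universal variables preceding it: x, y, z
Skolem function arity = 3

3


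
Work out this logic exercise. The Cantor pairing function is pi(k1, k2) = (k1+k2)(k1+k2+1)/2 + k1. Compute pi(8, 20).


k1 + k2 = 28
(k1+k2)(k1+k2+1)/2 = 28 * 29 / 2 = 406
pi = 406 + 8 = 414

414


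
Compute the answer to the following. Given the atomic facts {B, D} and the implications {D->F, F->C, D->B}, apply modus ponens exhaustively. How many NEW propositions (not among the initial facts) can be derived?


Initial facts: {B, D}
Apply modus ponens to closure:
  D and D->F  =>  F
  F and F->C  =>  C
Final known: {B, C, D, F}
New propositions: {C, F}
Count = 2

2


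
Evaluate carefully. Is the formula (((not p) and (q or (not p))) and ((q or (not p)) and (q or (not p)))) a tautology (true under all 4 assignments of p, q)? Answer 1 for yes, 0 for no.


Check all 4 assignments:
p=0, q=0: 1
p=0, q=1: 1
p=1, q=0: 0
p=1, q=1: 0
Satisfying count = 2/4.
Tautology iff count = 4: no.

0


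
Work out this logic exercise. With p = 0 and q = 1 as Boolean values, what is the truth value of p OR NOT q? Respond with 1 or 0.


p = 0, q = 1
Operation: p OR NOT q
Evaluate: 0 OR NOT 1 = 0

0


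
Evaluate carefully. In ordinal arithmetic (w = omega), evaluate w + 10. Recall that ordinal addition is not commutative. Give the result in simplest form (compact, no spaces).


Compute w + 10.
Ordinal + is associative but NOT commutative; for finite n>0, n + w = w but w + n stays w+n.
w + 10 is already in normal form (a successor ordinal beyond w).
Result = w+10

w+10


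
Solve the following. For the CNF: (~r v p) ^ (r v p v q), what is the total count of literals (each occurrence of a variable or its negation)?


Counting literals in each clause:
Clause 1: 2 literal(s)
Clause 2: 3 literal(s)
Total = 5

5


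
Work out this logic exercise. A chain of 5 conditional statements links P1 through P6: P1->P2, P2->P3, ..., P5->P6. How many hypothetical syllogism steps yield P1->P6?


With 5 implications in a chain connecting 6 propositions:
P1->P2, P2->P3, ..., P5->P6
Steps needed = (number of implications) - 1 = 5 - 1 = 4

4


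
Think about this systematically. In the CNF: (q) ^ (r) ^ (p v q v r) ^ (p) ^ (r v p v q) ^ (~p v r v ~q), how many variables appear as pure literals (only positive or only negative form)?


Check each variable for pure literal status:
p: mixed (not pure)
q: mixed (not pure)
r: pure positive
Pure literal count = 1

1


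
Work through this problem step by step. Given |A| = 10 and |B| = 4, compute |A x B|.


The Cartesian product A x B contains all ordered pairs (a, b).
|A x B| = |A| * |B| = 10 * 4 = 40

40


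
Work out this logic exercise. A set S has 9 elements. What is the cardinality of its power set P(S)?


The power set of a set with n elements has 2^n elements.
|P(S)| = 2^9 = 512

512


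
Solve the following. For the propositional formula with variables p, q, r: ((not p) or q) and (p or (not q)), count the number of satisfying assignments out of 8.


Evaluate all 8 assignments for p, q, r:
p=0, q=0, r=0: 1
p=0, q=0, r=1: 1
p=0, q=1, r=0: 0
p=0, q=1, r=1: 0
p=1, q=0, r=0: 0
p=1, q=0, r=1: 0
p=1, q=1, r=0: 1
p=1, q=1, r=1: 1
Satisfying count = 4

4


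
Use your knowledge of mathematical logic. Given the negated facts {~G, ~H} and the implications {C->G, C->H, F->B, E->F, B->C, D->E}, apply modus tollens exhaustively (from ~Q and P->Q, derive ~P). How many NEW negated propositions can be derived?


Initial negated facts: {~G, ~H}
Apply modus tollens to closure:
  ~G and C->G  =>  ~C
  ~C and B->C  =>  ~B
  ~B and F->B  =>  ~F
  ~F and E->F  =>  ~E
  ~E and D->E  =>  ~D
Final negated: {~B, ~C, ~D, ~E, ~F, ~G, ~H}
New negations: {~B, ~C, ~D, ~E, ~F}
Count = 5

5


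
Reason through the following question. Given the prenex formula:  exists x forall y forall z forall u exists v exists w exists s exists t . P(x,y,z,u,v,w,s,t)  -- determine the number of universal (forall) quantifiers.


Quantifier prefix: exists x forall y forall z forall u exists v exists w exists s exists t
Mark each quantifier type:
  E U U U E E E E
Universal count = 3, Existential count = 5
Asked for universal (forall) quantifiers: 3

3


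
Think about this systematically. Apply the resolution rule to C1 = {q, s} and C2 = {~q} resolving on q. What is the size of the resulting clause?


Remove q from C1 and ~q from C2.
C1 remainder: {s}
C2 remainder: {}
Union (resolvent): {s}
Resolvent has 1 literal(s).

1


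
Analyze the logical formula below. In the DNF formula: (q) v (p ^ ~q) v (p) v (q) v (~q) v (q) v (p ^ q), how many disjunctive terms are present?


A DNF formula is a disjunction of terms (conjunctions).
Terms are separated by v.
Counting the disjuncts: 7 terms.

7


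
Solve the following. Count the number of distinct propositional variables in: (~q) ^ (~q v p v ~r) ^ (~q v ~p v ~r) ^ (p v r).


Identify each variable that appears in the formula.
Variables found: p, q, r
Count = 3

3


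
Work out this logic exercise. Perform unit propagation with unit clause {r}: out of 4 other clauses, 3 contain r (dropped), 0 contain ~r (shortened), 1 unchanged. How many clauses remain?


Satisfied (removed): 3
Shortened (remain): 0
Unchanged (remain): 1
Remaining = 0 + 1 = 1

1


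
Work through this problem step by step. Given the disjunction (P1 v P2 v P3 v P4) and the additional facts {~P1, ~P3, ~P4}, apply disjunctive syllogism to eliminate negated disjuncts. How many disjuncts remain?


Original disjuncts (4): P1, P2, P3, P4
Negated (eliminate): ~P1, ~P3, ~P4
Remaining disjuncts: P2
Count = 4 - 3 = 1

1


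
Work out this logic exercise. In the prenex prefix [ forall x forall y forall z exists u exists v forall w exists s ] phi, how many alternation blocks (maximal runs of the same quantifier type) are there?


Quantifier-type sequence: A A A E E A E  (A=forall, E=exists)
Group into maximal same-type runs:
  Ax3 | Ex2 | Ax1 | Ex1
Number of blocks = 4

4


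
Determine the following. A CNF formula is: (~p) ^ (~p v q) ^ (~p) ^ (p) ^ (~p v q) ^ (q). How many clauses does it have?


A CNF formula is a conjunction of clauses.
Clauses are separated by ^.
Counting the conjuncts: 6 clauses.

6


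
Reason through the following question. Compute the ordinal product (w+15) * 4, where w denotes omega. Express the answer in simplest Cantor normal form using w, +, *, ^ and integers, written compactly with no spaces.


Compute (w+15) * 4.
Ordinal * is associative and left-distributive over +, but NOT commutative; for finite n>1, n*w = w but w*n stays w*n.
(w+15) * 4 = (w+15) repeated 4 times. Each intermediate +15 is absorbed by the following w; only the last survives: w*4+15.
Result = w*4+15

w*4+15


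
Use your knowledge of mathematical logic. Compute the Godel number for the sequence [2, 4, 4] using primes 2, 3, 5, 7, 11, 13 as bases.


Encode each element as an exponent of the corresponding prime:
  2^2 = 4
  3^4 = 81
  5^4 = 625
Product = 4 * 81 * 625 = 202500

202500


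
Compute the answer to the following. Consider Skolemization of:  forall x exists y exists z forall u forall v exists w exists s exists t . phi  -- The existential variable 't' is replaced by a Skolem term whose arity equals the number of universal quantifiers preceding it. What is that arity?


Quantifier prefix: forall x exists y exists z forall u forall v exists w exists s exists t
't' is existentially quantified at position 8.
Universal variables preceding it: x, u, v
Skolem function arity = 3

3


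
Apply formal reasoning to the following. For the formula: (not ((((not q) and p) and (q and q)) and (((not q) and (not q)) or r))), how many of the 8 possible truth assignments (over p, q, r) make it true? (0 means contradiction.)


Check all 8 assignments:
p=0, q=0, r=0: 1
p=0, q=0, r=1: 1
p=0, q=1, r=0: 1
p=0, q=1, r=1: 1
p=1, q=0, r=0: 1
p=1, q=0, r=1: 1
p=1, q=1, r=0: 1
p=1, q=1, r=1: 1
Count of True = 8

8


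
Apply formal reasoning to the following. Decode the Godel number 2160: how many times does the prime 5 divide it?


Factorize 2160 by dividing by 5 repeatedly.
Division steps: 5 divides 2160 exactly 1 time(s).
Exponent of 5 = 1

1


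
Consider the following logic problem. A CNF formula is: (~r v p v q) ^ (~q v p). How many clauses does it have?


A CNF formula is a conjunction of clauses.
Clauses are separated by ^.
Counting the conjuncts: 2 clauses.

2


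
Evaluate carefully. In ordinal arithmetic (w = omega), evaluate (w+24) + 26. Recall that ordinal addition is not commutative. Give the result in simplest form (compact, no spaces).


Compute (w+24) + 26.
Ordinal + is associative but NOT commutative; for finite n>0, n + w = w but w + n stays w+n.
By associativity: (w+24) + 26 = w + (24+26) = w+50.
Result = w+50

w+50


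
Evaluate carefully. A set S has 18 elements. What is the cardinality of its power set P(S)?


The power set of a set with n elements has 2^n elements.
|P(S)| = 2^18 = 262144

262144


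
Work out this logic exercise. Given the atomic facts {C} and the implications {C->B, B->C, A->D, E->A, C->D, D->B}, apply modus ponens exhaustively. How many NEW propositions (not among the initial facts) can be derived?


Initial facts: {C}
Apply modus ponens to closure:
  C and C->B  =>  B
  C and C->D  =>  D
Final known: {B, C, D}
New propositions: {B, D}
Count = 2

2


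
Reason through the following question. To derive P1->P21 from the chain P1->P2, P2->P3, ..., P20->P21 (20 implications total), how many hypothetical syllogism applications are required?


With 20 implications in a chain connecting 21 propositions:
P1->P2, P2->P3, ..., P20->P21
Steps needed = (number of implications) - 1 = 20 - 1 = 19

19


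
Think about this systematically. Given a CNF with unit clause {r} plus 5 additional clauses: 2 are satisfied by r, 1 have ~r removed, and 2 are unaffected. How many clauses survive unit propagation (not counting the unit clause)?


Satisfied (removed): 2
Shortened (remain): 1
Unchanged (remain): 2
Remaining = 1 + 2 = 3

3


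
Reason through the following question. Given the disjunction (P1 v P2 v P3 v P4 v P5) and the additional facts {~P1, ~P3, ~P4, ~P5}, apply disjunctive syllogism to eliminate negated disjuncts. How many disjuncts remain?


Original disjuncts (5): P1, P2, P3, P4, P5
Negated (eliminate): ~P1, ~P3, ~P4, ~P5
Remaining disjuncts: P2
Count = 5 - 4 = 1

1


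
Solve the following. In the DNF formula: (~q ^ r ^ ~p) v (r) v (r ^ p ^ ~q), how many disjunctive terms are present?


A DNF formula is a disjunction of terms (conjunctions).
Terms are separated by v.
Counting the disjuncts: 3 terms.

3


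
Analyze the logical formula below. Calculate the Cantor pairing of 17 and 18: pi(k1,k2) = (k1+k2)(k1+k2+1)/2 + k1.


k1 + k2 = 35
(k1+k2)(k1+k2+1)/2 = 35 * 36 / 2 = 630
pi = 630 + 17 = 647

647


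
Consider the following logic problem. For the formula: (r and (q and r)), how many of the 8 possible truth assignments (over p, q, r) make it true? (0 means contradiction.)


Check all 8 assignments:
p=0, q=0, r=0: 0
p=0, q=0, r=1: 0
p=0, q=1, r=0: 0
p=0, q=1, r=1: 1
p=1, q=0, r=0: 0
p=1, q=0, r=1: 0
p=1, q=1, r=0: 0
p=1, q=1, r=1: 1
Count of True = 2

2


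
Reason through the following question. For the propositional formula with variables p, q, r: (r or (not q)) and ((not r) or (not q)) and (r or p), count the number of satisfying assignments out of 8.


Evaluate all 8 assignments for p, q, r:
p=0, q=0, r=0: 0
p=0, q=0, r=1: 1
p=0, q=1, r=0: 0
p=0, q=1, r=1: 0
p=1, q=0, r=0: 1
p=1, q=0, r=1: 1
p=1, q=1, r=0: 0
p=1, q=1, r=1: 0
Satisfying count = 3

3


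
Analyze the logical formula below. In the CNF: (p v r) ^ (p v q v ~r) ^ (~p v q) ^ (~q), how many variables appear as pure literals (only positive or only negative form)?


Check each variable for pure literal status:
p: mixed (not pure)
q: mixed (not pure)
r: mixed (not pure)
Pure literal count = 0

0


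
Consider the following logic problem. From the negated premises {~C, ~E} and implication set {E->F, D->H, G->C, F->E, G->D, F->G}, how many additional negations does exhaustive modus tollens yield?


Initial negated facts: {~C, ~E}
Apply modus tollens to closure:
  ~C and G->C  =>  ~G
  ~E and F->E  =>  ~F
Final negated: {~C, ~E, ~F, ~G}
New negations: {~F, ~G}
Count = 2

2


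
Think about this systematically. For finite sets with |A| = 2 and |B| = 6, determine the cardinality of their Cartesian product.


The Cartesian product A x B contains all ordered pairs (a, b).
|A x B| = |A| * |B| = 2 * 6 = 12

12


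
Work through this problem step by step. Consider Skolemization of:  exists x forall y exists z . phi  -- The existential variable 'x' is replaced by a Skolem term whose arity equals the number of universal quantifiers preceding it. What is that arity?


Quantifier prefix: exists x forall y exists z
'x' is existentially quantified at position 1.
No universal quantifiers precede it.
Skolem function arity = 0 (a Skolem constant)

0


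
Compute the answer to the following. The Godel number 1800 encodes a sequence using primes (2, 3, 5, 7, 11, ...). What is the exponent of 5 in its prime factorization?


Factorize 1800 by dividing by 5 repeatedly.
Division steps: 5 divides 1800 exactly 2 time(s).
Exponent of 5 = 2

2


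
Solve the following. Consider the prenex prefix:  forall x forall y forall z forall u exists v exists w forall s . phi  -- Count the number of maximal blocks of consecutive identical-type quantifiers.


Quantifier-type sequence: A A A A E E A  (A=forall, E=exists)
Group into maximal same-type runs:
  Ax4 | Ex2 | Ax1
Number of blocks = 3

3


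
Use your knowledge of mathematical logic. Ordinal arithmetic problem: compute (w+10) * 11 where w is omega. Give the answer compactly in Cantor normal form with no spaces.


Compute (w+10) * 11.
Ordinal * is associative and left-distributive over +, but NOT commutative; for finite n>1, n*w = w but w*n stays w*n.
(w+10) * 11 = (w+10) repeated 11 times. Each intermediate +10 is absorbed by the following w; only the last survives: w*11+10.
Result = w*11+10

w*11+10


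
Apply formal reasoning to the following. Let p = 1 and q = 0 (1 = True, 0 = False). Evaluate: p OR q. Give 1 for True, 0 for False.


p = 1, q = 0
Operation: p OR q
Evaluate: 1 OR 0 = 1

1


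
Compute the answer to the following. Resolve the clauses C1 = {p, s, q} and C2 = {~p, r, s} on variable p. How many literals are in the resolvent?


Remove p from C1 and ~p from C2.
C1 remainder: {s, q}
C2 remainder: {r, s}
Union (resolvent): {q, r, s}
Resolvent has 3 literal(s).

3


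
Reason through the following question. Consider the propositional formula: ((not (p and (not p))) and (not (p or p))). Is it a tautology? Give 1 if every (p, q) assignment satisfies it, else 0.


Check all 4 assignments:
p=0, q=0: 1
p=0, q=1: 1
p=1, q=0: 0
p=1, q=1: 0
Satisfying count = 2/4.
Tautology iff count = 4: no.

0


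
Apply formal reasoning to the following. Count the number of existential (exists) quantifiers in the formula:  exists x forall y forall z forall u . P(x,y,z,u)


Quantifier prefix: exists x forall y forall z forall u
Mark each quantifier type:
  E U U U
Universal count = 3, Existential count = 1
Asked for existential (exists) quantifiers: 1

1


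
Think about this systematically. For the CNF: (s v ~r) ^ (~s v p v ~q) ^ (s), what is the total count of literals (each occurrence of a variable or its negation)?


Counting literals in each clause:
Clause 1: 2 literal(s)
Clause 2: 3 literal(s)
Clause 3: 1 literal(s)
Total = 6

6


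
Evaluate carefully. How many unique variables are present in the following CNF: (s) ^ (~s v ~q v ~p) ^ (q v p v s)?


Identify each variable that appears in the formula.
Variables found: p, q, s
Count = 3

3


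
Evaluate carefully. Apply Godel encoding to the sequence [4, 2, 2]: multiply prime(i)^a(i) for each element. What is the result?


Encode each element as an exponent of the corresponding prime:
  2^4 = 16
  3^2 = 9
  5^2 = 25
Product = 16 * 9 * 25 = 3600

3600


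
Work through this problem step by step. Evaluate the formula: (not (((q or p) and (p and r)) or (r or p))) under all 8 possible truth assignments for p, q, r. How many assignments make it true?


Check all 8 assignments:
p=0, q=0, r=0: 1
p=0, q=0, r=1: 0
p=0, q=1, r=0: 1
p=0, q=1, r=1: 0
p=1, q=0, r=0: 0
p=1, q=0, r=1: 0
p=1, q=1, r=0: 0
p=1, q=1, r=1: 0
Count of True = 2

2


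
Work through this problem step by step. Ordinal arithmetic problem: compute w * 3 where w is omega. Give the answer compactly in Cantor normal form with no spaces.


Compute w * 3.
Ordinal * is associative and left-distributive over +, but NOT commutative; for finite n>1, n*w = w but w*n stays w*n.
w * 3 means 3 copies of w concatenated: w*3.
Result = w*3

w*3


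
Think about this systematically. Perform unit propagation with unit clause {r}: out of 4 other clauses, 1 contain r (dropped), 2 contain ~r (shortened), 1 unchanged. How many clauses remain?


Satisfied (removed): 1
Shortened (remain): 2
Unchanged (remain): 1
Remaining = 2 + 1 = 3

3


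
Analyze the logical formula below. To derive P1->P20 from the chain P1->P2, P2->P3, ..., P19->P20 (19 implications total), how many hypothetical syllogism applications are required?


With 19 implications in a chain connecting 20 propositions:
P1->P2, P2->P3, ..., P19->P20
Steps needed = (number of implications) - 1 = 19 - 1 = 18

18


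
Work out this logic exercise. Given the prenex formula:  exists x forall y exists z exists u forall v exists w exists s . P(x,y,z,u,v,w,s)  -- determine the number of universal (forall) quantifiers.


Quantifier prefix: exists x forall y exists z exists u forall v exists w exists s
Mark each quantifier type:
  E U E E U E E
Universal count = 2, Existential count = 5
Asked for universal (forall) quantifiers: 2

2


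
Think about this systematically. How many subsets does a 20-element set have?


The power set of a set with n elements has 2^n elements.
|P(S)| = 2^20 = 1048576

1048576


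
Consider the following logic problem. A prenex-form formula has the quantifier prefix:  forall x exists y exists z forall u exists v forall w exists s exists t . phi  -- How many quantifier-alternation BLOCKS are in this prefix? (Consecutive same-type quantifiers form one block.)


Quantifier-type sequence: A E E A E A E E  (A=forall, E=exists)
Group into maximal same-type runs:
  Ax1 | Ex2 | Ax1 | Ex1 | Ax1 | Ex2
Number of blocks = 6

6


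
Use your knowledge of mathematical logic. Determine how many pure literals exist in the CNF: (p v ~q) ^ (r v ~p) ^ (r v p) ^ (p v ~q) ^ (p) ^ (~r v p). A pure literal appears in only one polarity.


Check each variable for pure literal status:
p: mixed (not pure)
q: pure negative
r: mixed (not pure)
Pure literal count = 1

1


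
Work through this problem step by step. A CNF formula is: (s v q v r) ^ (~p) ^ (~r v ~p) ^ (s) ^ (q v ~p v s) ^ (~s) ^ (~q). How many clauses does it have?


A CNF formula is a conjunction of clauses.
Clauses are separated by ^.
Counting the conjuncts: 7 clauses.

7


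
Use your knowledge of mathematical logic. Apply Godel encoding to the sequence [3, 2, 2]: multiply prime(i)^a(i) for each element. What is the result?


Encode each element as an exponent of the corresponding prime:
  2^3 = 8
  3^2 = 9
  5^2 = 25
Product = 8 * 9 * 25 = 1800

1800


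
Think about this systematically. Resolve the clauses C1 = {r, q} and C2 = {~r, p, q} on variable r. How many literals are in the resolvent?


Remove r from C1 and ~r from C2.
C1 remainder: {q}
C2 remainder: {p, q}
Union (resolvent): {p, q}
Resolvent has 2 literal(s).

2


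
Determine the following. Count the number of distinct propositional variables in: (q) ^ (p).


Identify each variable that appears in the formula.
Variables found: p, q
Count = 2

2


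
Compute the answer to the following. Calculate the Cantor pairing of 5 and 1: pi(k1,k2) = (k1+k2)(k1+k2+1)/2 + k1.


k1 + k2 = 6
(k1+k2)(k1+k2+1)/2 = 6 * 7 / 2 = 21
pi = 21 + 5 = 26

26


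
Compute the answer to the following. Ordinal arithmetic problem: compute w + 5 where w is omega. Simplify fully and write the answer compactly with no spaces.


Compute w + 5.
Ordinal + is associative but NOT commutative; for finite n>0, n + w = w but w + n stays w+n.
w + 5 is already in normal form (a successor ordinal beyond w).
Result = w+5

w+5


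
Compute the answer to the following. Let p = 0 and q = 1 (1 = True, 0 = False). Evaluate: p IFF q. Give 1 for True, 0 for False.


p = 0, q = 1
Operation: p IFF q
Evaluate: 0 IFF 1 = 0

0
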